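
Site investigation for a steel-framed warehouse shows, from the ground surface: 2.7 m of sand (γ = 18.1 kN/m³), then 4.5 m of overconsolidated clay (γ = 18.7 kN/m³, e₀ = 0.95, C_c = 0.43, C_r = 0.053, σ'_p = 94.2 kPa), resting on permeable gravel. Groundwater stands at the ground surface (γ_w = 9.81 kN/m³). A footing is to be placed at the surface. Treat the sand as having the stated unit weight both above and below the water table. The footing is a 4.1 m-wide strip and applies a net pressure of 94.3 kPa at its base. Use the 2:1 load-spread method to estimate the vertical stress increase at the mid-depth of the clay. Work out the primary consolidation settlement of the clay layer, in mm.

S_c ≈ 37 mm

Mid-depth of clay below the ground surface: z = 2.7 + 4.5/2 = 4.95 m.
Total vertical stress at mid-clay: σ_v = 18.1×2.7 + 18.7×2.25 = 90.945 kPa.
Pore pressure: u = 9.81×(4.95 − 0) = 48.56 kPa.
Initial effective stress: σ'_0 = σ_v − u = 90.945 − 48.56 = 42.385 kPa.
Stress increase at mid-clay by the 2:1 spreading method:
Δσ = qB/(B+z) = 94.3×4.1/(4.1+4.95) = 42.722 kPa
Final effective stress: σ'_f = 42.385 + 42.722 = 85.107 kPa.
σ'_f = 85.107 ≤ σ'_p = 94.2 kPa, so the clay remains overconsolidated and only the recompression index applies:
S_c = C_r·H/(1+e₀)·log₁₀(σ'_f/σ'_0) = 0.053×4.5/1.95×log₁₀(85.107/42.385)
    = 0.12231 × 0.30275 = 0.03703 m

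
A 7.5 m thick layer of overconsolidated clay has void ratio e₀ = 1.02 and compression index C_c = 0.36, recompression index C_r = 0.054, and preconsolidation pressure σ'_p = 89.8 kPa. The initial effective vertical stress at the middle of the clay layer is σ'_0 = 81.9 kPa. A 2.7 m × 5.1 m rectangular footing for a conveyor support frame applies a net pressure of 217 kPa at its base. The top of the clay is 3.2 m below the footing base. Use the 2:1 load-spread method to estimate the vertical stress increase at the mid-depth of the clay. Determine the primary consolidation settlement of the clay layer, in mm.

Mid-depth of clay below the footing base: z = 3.2 + 7.5/2 = 6.95 m.
Stress increase at mid-clay by the 2:1 spreading method:
Δσ = qBL/((B+z)(L+z)) = 217×2.7×5.1/((2.7+6.95)(5.1+6.95)) = 25.697 kPa
Final effective stress: σ'_f = 81.9 + 25.697 = 107.6 kPa.
σ'_f = 107.6 > σ'_p = 89.8 kPa, so the stress path crosses the preconsolidation pressure — recompression up to σ'_p, then virgin compression beyond:
S_c = H/(1+e₀)·[C_r·log₁₀(σ'_p/σ'_0) + C_c·log₁₀(σ'_f/σ'_p)]
    = 7.5/2.02 × [0.054×log₁₀(89.8/81.9) + 0.36×log₁₀(107.6/89.8)]
    = 3.7129 × [0.0021596 + 0.028273] = 0.113 m

S_c ≈ 113 mm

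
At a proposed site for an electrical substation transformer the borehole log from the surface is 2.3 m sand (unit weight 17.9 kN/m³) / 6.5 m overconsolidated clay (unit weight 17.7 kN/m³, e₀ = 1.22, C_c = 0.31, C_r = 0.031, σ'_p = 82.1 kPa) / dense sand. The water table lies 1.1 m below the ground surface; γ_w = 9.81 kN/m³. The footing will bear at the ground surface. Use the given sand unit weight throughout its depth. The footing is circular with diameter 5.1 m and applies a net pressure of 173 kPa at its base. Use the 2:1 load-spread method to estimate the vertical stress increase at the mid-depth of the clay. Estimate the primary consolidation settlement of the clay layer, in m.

Mid-depth of clay below the ground surface: z = 2.3 + 6.5/2 = 5.55 m.
Total vertical stress at mid-clay: σ_v = 17.9×2.3 + 17.7×3.25 = 98.695 kPa.
Pore pressure: u = 9.81×(5.55 − 1.1) = 43.655 kPa.
Initial effective stress: σ'_0 = σ_v − u = 98.695 − 43.655 = 55.04 kPa.
Stress increase at mid-clay by the 2:1 spreading method:
Δσ ≈ qD²/(D+z)² = 173×5.1²/(5.1+5.55)² = 39.672 kPa
Final effective stress: σ'_f = 55.04 + 39.672 = 94.712 kPa.
σ'_f = 94.712 > σ'_p = 82.1 kPa, so the stress path crosses the preconsolidation pressure — recompression up to σ'_p, then virgin compression beyond:
S_c = H/(1+e₀)·[C_r·log₁₀(σ'_p/σ'_0) + C_c·log₁₀(σ'_f/σ'_p)]
    = 6.5/2.22 × [0.031×log₁₀(82.1/55.04) + 0.31×log₁₀(94.712/82.1)]
    = 2.9279 × [0.0053836 + 0.019239] = 0.07209 m

S_c ≈ 0.0721 m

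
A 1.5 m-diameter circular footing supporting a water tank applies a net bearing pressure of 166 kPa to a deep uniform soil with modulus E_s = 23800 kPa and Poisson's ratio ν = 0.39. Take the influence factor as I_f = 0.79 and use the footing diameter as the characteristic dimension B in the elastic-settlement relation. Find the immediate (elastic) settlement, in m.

Immediate (elastic) settlement: S_e = q·B·(1−ν²)/E_s · I_f.
S_e = 166 × 1.5 × (1 − 0.39²) / 23800 × 0.79
    = 166 × 1.5 × 0.8479 / 23800 × 0.79
    = 0.007008 m

S_e ≈ 0.00701 m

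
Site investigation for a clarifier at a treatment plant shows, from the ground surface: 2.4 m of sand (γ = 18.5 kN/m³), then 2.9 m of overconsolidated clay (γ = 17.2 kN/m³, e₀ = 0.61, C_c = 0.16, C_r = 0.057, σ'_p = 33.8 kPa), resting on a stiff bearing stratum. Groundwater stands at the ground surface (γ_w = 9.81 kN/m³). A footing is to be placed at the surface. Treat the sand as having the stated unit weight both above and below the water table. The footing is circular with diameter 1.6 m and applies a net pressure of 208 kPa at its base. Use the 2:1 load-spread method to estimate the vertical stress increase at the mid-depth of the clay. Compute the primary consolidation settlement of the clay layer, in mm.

Mid-depth of clay below the ground surface: z = 2.4 + 2.9/2 = 3.85 m.
Total vertical stress at mid-clay: σ_v = 18.5×2.4 + 17.2×1.45 = 69.34 kPa.
Pore pressure: u = 9.81×(3.85 − 0) = 37.769 kPa.
Initial effective stress: σ'_0 = σ_v − u = 69.34 − 37.769 = 31.571 kPa.
Stress increase at mid-clay by the 2:1 spreading method:
Δσ ≈ qD²/(D+z)² = 208×1.6²/(1.6+3.85)² = 17.927 kPa
Final effective stress: σ'_f = 31.571 + 17.927 = 49.498 kPa.
σ'_f = 49.498 > σ'_p = 33.8 kPa, so the stress path crosses the preconsolidation pressure — recompression up to σ'_p, then virgin compression beyond:
S_c = H/(1+e₀)·[C_r·log₁₀(σ'_p/σ'_0) + C_c·log₁₀(σ'_f/σ'_p)]
    = 2.9/1.61 × [0.057×log₁₀(33.8/31.571) + 0.16×log₁₀(49.498/33.8)]
    = 1.8012 × [0.0016888 + 0.026507] = 0.05079 m

S_c ≈ 50.8 mm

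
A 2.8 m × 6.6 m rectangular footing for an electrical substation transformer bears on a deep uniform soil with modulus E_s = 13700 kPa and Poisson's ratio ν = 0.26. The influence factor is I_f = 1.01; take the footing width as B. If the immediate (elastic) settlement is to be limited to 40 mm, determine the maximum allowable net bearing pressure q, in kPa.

S_e = q·B·(1−ν²)/E_s · I_f  ⇒  q = S_e·E_s / (B·(1−ν²)·I_f).
q = 0.04 × 13700 / (2.8 × 0.9324 × 1.01) = 207.8 kPa

q ≈ 208 kPa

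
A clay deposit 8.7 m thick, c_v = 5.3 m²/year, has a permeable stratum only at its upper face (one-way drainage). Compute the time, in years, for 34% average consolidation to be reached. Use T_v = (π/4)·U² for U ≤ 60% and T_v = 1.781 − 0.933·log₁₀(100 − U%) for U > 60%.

t ≈ 1.3 years

Drainage path length: H_d = H = 8.7 m (single drainage).
U ≤ 60%: T_v = (π/4)·U² = (π/4)×0.34² = 0.090792.
t = T_v·H_d²/c_v = 0.090792×8.7²/5.3 = 1.297 years.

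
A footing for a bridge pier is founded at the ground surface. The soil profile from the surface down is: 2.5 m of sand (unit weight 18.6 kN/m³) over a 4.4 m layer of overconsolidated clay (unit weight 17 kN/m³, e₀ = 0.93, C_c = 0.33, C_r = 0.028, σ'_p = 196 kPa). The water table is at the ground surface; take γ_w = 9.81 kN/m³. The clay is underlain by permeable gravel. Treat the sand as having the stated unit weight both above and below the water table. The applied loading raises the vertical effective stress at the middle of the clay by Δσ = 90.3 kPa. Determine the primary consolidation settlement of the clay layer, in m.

S_c ≈ 0.0338 m

Mid-depth of clay below the ground surface: z = 2.5 + 4.4/2 = 4.7 m.
Total vertical stress at mid-clay: σ_v = 18.6×2.5 + 17×2.2 = 83.9 kPa.
Pore pressure: u = 9.81×(4.7 − 0) = 46.107 kPa.
Initial effective stress: σ'_0 = σ_v − u = 83.9 − 46.107 = 37.793 kPa.
Final effective stress: σ'_f = 37.793 + 90.3 = 128.09 kPa.
σ'_f = 128.09 ≤ σ'_p = 196 kPa, so the clay remains overconsolidated and only the recompression index applies:
S_c = C_r·H/(1+e₀)·log₁₀(σ'_f/σ'_0) = 0.028×4.4/1.93×log₁₀(128.09/37.793)
    = 0.063834 × 0.5301 = 0.03384 m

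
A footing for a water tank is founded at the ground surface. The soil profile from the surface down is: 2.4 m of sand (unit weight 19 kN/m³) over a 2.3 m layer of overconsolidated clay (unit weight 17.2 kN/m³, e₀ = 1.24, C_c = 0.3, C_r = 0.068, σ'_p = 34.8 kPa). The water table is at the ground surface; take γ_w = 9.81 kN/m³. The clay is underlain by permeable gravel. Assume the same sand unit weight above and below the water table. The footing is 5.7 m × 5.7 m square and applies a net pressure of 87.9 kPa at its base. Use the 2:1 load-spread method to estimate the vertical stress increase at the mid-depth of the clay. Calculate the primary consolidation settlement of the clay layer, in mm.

Mid-depth of clay below the ground surface: z = 2.4 + 2.3/2 = 3.55 m.
Total vertical stress at mid-clay: σ_v = 19×2.4 + 17.2×1.15 = 65.38 kPa.
Pore pressure: u = 9.81×(3.55 − 0) = 34.825 kPa.
Initial effective stress: σ'_0 = σ_v − u = 65.38 − 34.825 = 30.555 kPa.
Stress increase at mid-clay by the 2:1 spreading method:
Δσ = qBL/((B+z)(L+z)) = 87.9×5.7×5.7/((5.7+3.55)(5.7+3.55)) = 33.378 kPa
Final effective stress: σ'_f = 30.555 + 33.378 = 63.933 kPa.
σ'_f = 63.933 > σ'_p = 34.8 kPa, so the stress path crosses the preconsolidation pressure — recompression up to σ'_p, then virgin compression beyond:
S_c = H/(1+e₀)·[C_r·log₁₀(σ'_p/σ'_0) + C_c·log₁₀(σ'_f/σ'_p)]
    = 2.3/2.24 × [0.068×log₁₀(34.8/30.555) + 0.3×log₁₀(63.933/34.8)]
    = 1.0268 × [0.0038418 + 0.079244] = 0.08531 m

S_c ≈ 85.3 mm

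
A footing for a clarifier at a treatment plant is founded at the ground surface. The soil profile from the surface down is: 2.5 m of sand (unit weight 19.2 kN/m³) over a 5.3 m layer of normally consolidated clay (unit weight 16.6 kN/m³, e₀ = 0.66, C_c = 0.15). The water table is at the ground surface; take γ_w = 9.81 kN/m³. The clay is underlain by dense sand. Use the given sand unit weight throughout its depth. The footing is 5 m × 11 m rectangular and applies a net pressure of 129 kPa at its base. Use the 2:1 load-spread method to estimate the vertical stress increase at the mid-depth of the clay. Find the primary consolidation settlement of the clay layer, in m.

Mid-depth of clay below the ground surface: z = 2.5 + 5.3/2 = 5.15 m.
Total vertical stress at mid-clay: σ_v = 19.2×2.5 + 16.6×2.65 = 91.99 kPa.
Pore pressure: u = 9.81×(5.15 − 0) = 50.522 kPa.
Initial effective stress: σ'_0 = σ_v − u = 91.99 − 50.522 = 41.468 kPa.
Stress increase at mid-clay by the 2:1 spreading method:
Δσ = qBL/((B+z)(L+z)) = 129×5×11/((5+5.15)(11+5.15)) = 43.283 kPa
Final effective stress: σ'_f = σ'_0 + Δσ = 41.468 + 43.283 = 84.751 kPa.
Normally consolidated clay, so the full stress increment lies on the virgin compression line:
S_c = C_c·H/(1+e₀)·log₁₀(σ'_f/σ'_0) = 0.15×5.3/(1+0.66)×log₁₀(84.751/41.468)
    = 0.47892 × 0.31043 = 0.1487 m

S_c ≈ 0.149 m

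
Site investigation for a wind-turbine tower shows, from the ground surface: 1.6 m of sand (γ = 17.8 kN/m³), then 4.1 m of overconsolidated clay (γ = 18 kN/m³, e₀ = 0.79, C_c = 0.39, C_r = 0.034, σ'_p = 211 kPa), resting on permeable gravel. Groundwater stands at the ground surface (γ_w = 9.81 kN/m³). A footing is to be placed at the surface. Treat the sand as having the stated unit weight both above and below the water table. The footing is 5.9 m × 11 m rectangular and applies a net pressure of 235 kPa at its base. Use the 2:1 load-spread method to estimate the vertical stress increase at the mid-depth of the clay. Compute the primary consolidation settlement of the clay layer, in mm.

S_c ≈ 52.2 mm

Mid-depth of clay below the ground surface: z = 1.6 + 4.1/2 = 3.65 m.
Total vertical stress at mid-clay: σ_v = 17.8×1.6 + 18×2.05 = 65.38 kPa.
Pore pressure: u = 9.81×(3.65 − 0) = 35.806 kPa.
Initial effective stress: σ'_0 = σ_v − u = 65.38 − 35.806 = 29.574 kPa.
Stress increase at mid-clay by the 2:1 spreading method:
Δσ = qBL/((B+z)(L+z)) = 235×5.9×11/((5.9+3.65)(11+3.65)) = 109.01 kPa
Final effective stress: σ'_f = 29.574 + 109.01 = 138.58 kPa.
σ'_f = 138.58 ≤ σ'_p = 211 kPa, so the clay remains overconsolidated and only the recompression index applies:
S_c = C_r·H/(1+e₀)·log₁₀(σ'_f/σ'_0) = 0.034×4.1/1.79×log₁₀(138.58/29.574)
    = 0.077877 × 0.67079 = 0.05224 m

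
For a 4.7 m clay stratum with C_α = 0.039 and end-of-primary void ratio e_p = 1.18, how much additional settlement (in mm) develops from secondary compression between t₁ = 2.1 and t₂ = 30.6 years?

S_s ≈ 97.8 mm

Secondary compression: S_s = C_α·H/(1+e_p)·log₁₀(t₂/t₁)
S_s = 0.039×4.7/(1+1.18)×log₁₀(30.6/2.1)
    = 0.08408 × 1.164 = 0.09783 m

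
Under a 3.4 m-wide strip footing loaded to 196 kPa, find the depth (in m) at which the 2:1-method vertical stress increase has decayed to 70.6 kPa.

2:1 spreading — at depth z the loaded area has grown by z in each plan dimension:
qB/(B+z) = Δσ_z ⇒ z = qB/Δσ_z − B = 196×3.4/70.6 − 3.4 = 6.039 m

z ≈ 6.04 m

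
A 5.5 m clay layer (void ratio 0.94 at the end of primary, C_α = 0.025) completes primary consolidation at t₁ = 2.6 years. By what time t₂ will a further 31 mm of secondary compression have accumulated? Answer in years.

t₂ ≈ 7.12 years

S_s = C_α·H/(1+e_p)·log₁₀(t₂/t₁) ⇒ log₁₀(t₂/t₁) = S_s·(1+e_p)/(C_α·H).
log₁₀(t₂/t₁) = 0.031 × (1+0.94) / (0.025×5.5) = 0.4374
t₂ = t₁ × 10^0.4374 = 2.6 × 2.738 = 7.118 years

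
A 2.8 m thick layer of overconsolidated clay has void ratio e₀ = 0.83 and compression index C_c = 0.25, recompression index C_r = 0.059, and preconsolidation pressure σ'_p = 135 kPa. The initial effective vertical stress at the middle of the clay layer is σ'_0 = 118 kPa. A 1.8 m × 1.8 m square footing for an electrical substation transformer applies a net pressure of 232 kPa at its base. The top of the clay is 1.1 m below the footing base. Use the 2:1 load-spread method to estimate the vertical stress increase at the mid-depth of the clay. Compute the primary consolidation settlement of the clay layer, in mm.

Mid-depth of clay below the footing base: z = 1.1 + 2.8/2 = 2.5 m.
Stress increase at mid-clay by the 2:1 spreading method:
Δσ = qBL/((B+z)(L+z)) = 232×1.8×1.8/((1.8+2.5)(1.8+2.5)) = 40.653 kPa
Final effective stress: σ'_f = 118 + 40.653 = 158.65 kPa.
σ'_f = 158.65 > σ'_p = 135 kPa, so the stress path crosses the preconsolidation pressure — recompression up to σ'_p, then virgin compression beyond:
S_c = H/(1+e₀)·[C_r·log₁₀(σ'_p/σ'_0) + C_c·log₁₀(σ'_f/σ'_p)]
    = 2.8/1.83 × [0.059×log₁₀(135/118) + 0.25×log₁₀(158.65/135)]
    = 1.5301 × [0.0034487 + 0.017527] = 0.03209 m

S_c ≈ 32.1 mm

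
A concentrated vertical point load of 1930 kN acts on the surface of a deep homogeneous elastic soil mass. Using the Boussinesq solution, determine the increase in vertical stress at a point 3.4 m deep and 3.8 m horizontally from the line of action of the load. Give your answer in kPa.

Δσ_z ≈ 10.5 kPa

Boussinesq vertical stress below a point load on an elastic half-space:
Δσ_z = 3P/(2πz²) · [1 + (r/z)²]^(−5/2)
r/z = 3.8/3.4 = 1.1176; [1+(r/z)²]^(−5/2) = 0.13181.
Δσ_z = 3×1930/(2π×3.4²) × 0.13181 = 79.715 × 0.13181 = 10.51 kPa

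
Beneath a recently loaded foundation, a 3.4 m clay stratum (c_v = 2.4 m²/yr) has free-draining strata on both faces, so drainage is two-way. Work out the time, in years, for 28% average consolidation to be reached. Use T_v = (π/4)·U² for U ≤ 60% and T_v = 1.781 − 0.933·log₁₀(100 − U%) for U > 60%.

Drainage path length: H_d = H/2 = 1.7 m (double drainage).
U ≤ 60%: T_v = (π/4)·U² = (π/4)×0.28² = 0.061575.
t = T_v·H_d²/c_v = 0.061575×1.7²/2.4 = 0.07415 years.

t ≈ 0.0741 years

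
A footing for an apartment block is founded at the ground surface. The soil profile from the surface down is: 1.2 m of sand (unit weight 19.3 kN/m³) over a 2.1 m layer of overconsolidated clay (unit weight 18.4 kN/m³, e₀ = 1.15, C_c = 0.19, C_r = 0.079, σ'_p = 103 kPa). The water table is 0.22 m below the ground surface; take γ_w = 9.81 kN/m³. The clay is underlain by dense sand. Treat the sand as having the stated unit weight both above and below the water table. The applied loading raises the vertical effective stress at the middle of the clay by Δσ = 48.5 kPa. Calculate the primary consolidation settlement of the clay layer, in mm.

Mid-depth of clay below the ground surface: z = 1.2 + 2.1/2 = 2.25 m.
Total vertical stress at mid-clay: σ_v = 19.3×1.2 + 18.4×1.05 = 42.48 kPa.
Pore pressure: u = 9.81×(2.25 − 0.22) = 19.914 kPa.
Initial effective stress: σ'_0 = σ_v − u = 42.48 − 19.914 = 22.566 kPa.
Final effective stress: σ'_f = 22.566 + 48.5 = 71.066 kPa.
σ'_f = 71.066 ≤ σ'_p = 103 kPa, so the clay remains overconsolidated and only the recompression index applies:
S_c = C_r·H/(1+e₀)·log₁₀(σ'_f/σ'_0) = 0.079×2.1/2.15×log₁₀(71.066/22.566)
    = 0.077162 × 0.49821 = 0.03844 m

S_c ≈ 38.4 mm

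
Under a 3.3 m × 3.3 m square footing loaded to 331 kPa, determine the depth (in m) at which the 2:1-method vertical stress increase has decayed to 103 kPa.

z ≈ 2.62 m

2:1 spreading — at depth z the loaded area has grown by z in each plan dimension:
qB²/(B+z)² = Δσ_z ⇒ z = B(√(q/Δσ_z) − 1) = 3.3×(√(331/103) − 1) = 2.616 m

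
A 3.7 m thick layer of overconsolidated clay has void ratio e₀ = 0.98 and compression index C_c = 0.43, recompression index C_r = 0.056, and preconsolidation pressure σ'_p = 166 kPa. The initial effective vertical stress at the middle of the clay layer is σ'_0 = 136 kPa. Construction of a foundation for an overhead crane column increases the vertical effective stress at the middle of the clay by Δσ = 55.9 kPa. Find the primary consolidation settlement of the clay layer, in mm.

Final effective stress: σ'_f = 136 + 55.9 = 191.9 kPa.
σ'_f = 191.9 > σ'_p = 166 kPa, so the stress path crosses the preconsolidation pressure — recompression up to σ'_p, then virgin compression beyond:
S_c = H/(1+e₀)·[C_r·log₁₀(σ'_p/σ'_0) + C_c·log₁₀(σ'_f/σ'_p)]
    = 3.7/1.98 × [0.056×log₁₀(166/136) + 0.43×log₁₀(191.9/166)]
    = 1.8687 × [0.0048479 + 0.027076] = 0.05966 m

S_c ≈ 59.7 mm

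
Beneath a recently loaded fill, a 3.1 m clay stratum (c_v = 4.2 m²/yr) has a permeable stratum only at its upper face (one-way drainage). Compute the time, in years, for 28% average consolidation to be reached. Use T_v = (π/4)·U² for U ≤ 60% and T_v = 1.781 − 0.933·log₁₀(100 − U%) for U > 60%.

t ≈ 0.141 years

Drainage path length: H_d = H = 3.1 m (single drainage).
U ≤ 60%: T_v = (π/4)·U² = (π/4)×0.28² = 0.061575.
t = T_v·H_d²/c_v = 0.061575×3.1²/4.2 = 0.1409 years.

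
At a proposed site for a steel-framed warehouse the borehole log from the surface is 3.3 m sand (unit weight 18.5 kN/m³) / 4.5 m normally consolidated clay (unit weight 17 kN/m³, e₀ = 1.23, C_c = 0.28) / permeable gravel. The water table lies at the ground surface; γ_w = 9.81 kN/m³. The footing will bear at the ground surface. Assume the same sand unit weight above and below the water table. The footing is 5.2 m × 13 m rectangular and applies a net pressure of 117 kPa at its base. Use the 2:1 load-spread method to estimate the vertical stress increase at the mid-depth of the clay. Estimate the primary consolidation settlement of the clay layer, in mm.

S_c ≈ 155 mm

Mid-depth of clay below the ground surface: z = 3.3 + 4.5/2 = 5.55 m.
Total vertical stress at mid-clay: σ_v = 18.5×3.3 + 17×2.25 = 99.3 kPa.
Pore pressure: u = 9.81×(5.55 − 0) = 54.446 kPa.
Initial effective stress: σ'_0 = σ_v − u = 99.3 − 54.446 = 44.854 kPa.
Stress increase at mid-clay by the 2:1 spreading method:
Δσ = qBL/((B+z)(L+z)) = 117×5.2×13/((5.2+5.55)(13+5.55)) = 39.663 kPa
Final effective stress: σ'_f = σ'_0 + Δσ = 44.854 + 39.663 = 84.517 kPa.
Normally consolidated clay, so the full stress increment lies on the virgin compression line:
S_c = C_c·H/(1+e₀)·log₁₀(σ'_f/σ'_0) = 0.28×4.5/(1+1.23)×log₁₀(84.517/44.854)
    = 0.56502 × 0.27514 = 0.1555 m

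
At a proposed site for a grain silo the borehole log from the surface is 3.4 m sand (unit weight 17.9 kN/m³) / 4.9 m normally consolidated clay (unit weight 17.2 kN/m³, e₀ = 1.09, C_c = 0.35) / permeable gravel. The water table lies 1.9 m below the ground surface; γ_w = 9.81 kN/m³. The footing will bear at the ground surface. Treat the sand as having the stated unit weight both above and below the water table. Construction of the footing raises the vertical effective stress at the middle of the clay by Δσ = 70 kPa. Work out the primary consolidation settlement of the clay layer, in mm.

Mid-depth of clay below the ground surface: z = 3.4 + 4.9/2 = 5.85 m.
Total vertical stress at mid-clay: σ_v = 17.9×3.4 + 17.2×2.45 = 103 kPa.
Pore pressure: u = 9.81×(5.85 − 1.9) = 38.75 kPa.
Initial effective stress: σ'_0 = σ_v − u = 103 − 38.75 = 64.25 kPa.
Final effective stress: σ'_f = σ'_0 + Δσ = 64.25 + 70 = 134.25 kPa.
Normally consolidated clay, so the full stress increment lies on the virgin compression line:
S_c = C_c·H/(1+e₀)·log₁₀(σ'_f/σ'_0) = 0.35×4.9/(1+1.09)×log₁₀(134.25/64.25)
    = 0.82057 × 0.32004 = 0.2626 m

S_c ≈ 263 mm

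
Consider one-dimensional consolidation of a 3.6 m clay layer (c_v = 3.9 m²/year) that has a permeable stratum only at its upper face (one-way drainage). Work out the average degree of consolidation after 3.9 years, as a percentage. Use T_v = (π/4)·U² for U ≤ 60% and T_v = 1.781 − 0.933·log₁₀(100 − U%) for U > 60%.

Drainage path length: H_d = H = 3.6 m (single drainage).
T_v = c_v·t/H_d² = 3.9×3.9/3.6² = 1.1736.
T_v = 1.1736 corresponds to the U > 60% branch:
U = 1 − 10^((1.781 − T_v)/0.933)/100 = 0.9552

U ≈ 95.5 %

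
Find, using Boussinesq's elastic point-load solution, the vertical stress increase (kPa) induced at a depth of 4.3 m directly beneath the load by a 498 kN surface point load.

Boussinesq vertical stress below a point load on an elastic half-space:
Δσ_z = 3P/(2πz²) · [1 + (r/z)²]^(−5/2)
r/z = 0/4.3 = 0; [1+(r/z)²]^(−5/2) = 1.
Δσ_z = 3×498/(2π×4.3²) × 1 = 12.86 × 1 = 12.86 kPa

Δσ_z ≈ 12.9 kPa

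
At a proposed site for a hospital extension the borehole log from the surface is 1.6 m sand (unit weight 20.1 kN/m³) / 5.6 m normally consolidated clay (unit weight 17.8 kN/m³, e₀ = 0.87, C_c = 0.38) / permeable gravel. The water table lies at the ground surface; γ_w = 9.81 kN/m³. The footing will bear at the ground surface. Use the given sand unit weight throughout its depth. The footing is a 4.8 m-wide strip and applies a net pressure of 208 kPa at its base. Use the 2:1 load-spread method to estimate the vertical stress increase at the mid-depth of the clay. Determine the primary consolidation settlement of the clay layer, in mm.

S_c ≈ 659 mm

Mid-depth of clay below the ground surface: z = 1.6 + 5.6/2 = 4.4 m.
Total vertical stress at mid-clay: σ_v = 20.1×1.6 + 17.8×2.8 = 82 kPa.
Pore pressure: u = 9.81×(4.4 − 0) = 43.164 kPa.
Initial effective stress: σ'_0 = σ_v − u = 82 − 43.164 = 38.836 kPa.
Stress increase at mid-clay by the 2:1 spreading method:
Δσ = qB/(B+z) = 208×4.8/(4.8+4.4) = 108.52 kPa
Final effective stress: σ'_f = σ'_0 + Δσ = 38.836 + 108.52 = 147.36 kPa.
Normally consolidated clay, so the full stress increment lies on the virgin compression line:
S_c = C_c·H/(1+e₀)·log₁₀(σ'_f/σ'_0) = 0.38×5.6/(1+0.87)×log₁₀(147.36/38.836)
    = 1.138 × 0.57915 = 0.6591 m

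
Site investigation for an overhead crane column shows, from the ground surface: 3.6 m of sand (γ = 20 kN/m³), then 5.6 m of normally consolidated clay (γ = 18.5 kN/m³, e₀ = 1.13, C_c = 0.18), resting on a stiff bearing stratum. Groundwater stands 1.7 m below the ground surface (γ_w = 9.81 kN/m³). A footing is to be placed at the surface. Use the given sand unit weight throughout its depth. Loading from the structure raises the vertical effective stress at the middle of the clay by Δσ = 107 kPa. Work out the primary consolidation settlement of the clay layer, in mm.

S_c ≈ 178 mm

Mid-depth of clay below the ground surface: z = 3.6 + 5.6/2 = 6.4 m.
Total vertical stress at mid-clay: σ_v = 20×3.6 + 18.5×2.8 = 123.8 kPa.
Pore pressure: u = 9.81×(6.4 − 1.7) = 46.107 kPa.
Initial effective stress: σ'_0 = σ_v − u = 123.8 − 46.107 = 77.693 kPa.
Final effective stress: σ'_f = σ'_0 + Δσ = 77.693 + 107 = 184.69 kPa.
Normally consolidated clay, so the full stress increment lies on the virgin compression line:
S_c = C_c·H/(1+e₀)·log₁₀(σ'_f/σ'_0) = 0.18×5.6/(1+1.13)×log₁₀(184.69/77.693)
    = 0.47324 × 0.37606 = 0.178 m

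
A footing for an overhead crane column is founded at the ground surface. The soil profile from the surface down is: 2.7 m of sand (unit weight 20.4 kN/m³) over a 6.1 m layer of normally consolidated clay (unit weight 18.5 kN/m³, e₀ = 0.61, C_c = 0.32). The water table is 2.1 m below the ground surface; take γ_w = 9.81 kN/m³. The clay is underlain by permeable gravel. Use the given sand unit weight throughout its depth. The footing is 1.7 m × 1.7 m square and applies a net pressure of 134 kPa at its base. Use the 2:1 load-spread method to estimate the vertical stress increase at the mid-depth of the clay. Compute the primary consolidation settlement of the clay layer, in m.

Mid-depth of clay below the ground surface: z = 2.7 + 6.1/2 = 5.75 m.
Total vertical stress at mid-clay: σ_v = 20.4×2.7 + 18.5×3.05 = 111.5 kPa.
Pore pressure: u = 9.81×(5.75 − 2.1) = 35.806 kPa.
Initial effective stress: σ'_0 = σ_v − u = 111.5 − 35.806 = 75.694 kPa.
Stress increase at mid-clay by the 2:1 spreading method:
Δσ = qBL/((B+z)(L+z)) = 134×1.7×1.7/((1.7+5.75)(1.7+5.75)) = 6.9773 kPa
Final effective stress: σ'_f = σ'_0 + Δσ = 75.694 + 6.9773 = 82.671 kPa.
Normally consolidated clay, so the full stress increment lies on the virgin compression line:
S_c = C_c·H/(1+e₀)·log₁₀(σ'_f/σ'_0) = 0.32×6.1/(1+0.61)×log₁₀(82.671/75.694)
    = 1.2124 × 0.038292 = 0.04643 m

S_c ≈ 0.0464 m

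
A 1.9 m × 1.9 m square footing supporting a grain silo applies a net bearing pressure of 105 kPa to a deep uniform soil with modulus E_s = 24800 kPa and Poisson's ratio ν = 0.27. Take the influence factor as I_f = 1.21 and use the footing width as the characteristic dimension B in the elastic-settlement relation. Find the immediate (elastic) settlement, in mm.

S_e ≈ 9.02 mm

Immediate (elastic) settlement: S_e = q·B·(1−ν²)/E_s · I_f.
S_e = 105 × 1.9 × (1 − 0.27²) / 24800 × 1.21
    = 105 × 1.9 × 0.9271 / 24800 × 1.21
    = 0.009024 m = 9.024 mm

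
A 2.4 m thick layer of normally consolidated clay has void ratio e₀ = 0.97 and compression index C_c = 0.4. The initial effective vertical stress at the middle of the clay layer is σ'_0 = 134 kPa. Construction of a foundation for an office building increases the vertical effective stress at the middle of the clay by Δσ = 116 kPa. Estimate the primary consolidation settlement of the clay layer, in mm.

Final effective stress: σ'_f = σ'_0 + Δσ = 134 + 116 = 250 kPa.
Normally consolidated clay, so the full stress increment lies on the virgin compression line:
S_c = C_c·H/(1+e₀)·log₁₀(σ'_f/σ'_0) = 0.4×2.4/(1+0.97)×log₁₀(250/134)
    = 0.48731 × 0.27084 = 0.132 m

S_c ≈ 132 mm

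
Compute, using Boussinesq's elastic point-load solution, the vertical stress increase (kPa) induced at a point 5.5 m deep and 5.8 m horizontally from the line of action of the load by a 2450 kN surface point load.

Δσ_z ≈ 5.97 kPa

Boussinesq vertical stress below a point load on an elastic half-space:
Δσ_z = 3P/(2πz²) · [1 + (r/z)²]^(−5/2)
r/z = 5.8/5.5 = 1.0545; [1+(r/z)²]^(−5/2) = 0.15425.
Δσ_z = 3×2450/(2π×5.5²) × 0.15425 = 38.671 × 0.15425 = 5.965 kPa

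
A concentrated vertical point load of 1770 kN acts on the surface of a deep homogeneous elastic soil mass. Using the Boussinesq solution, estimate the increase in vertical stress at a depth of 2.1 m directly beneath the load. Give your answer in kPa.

Boussinesq vertical stress below a point load on an elastic half-space:
Δσ_z = 3P/(2πz²) · [1 + (r/z)²]^(−5/2)
r/z = 0/2.1 = 0; [1+(r/z)²]^(−5/2) = 1.
Δσ_z = 3×1770/(2π×2.1²) × 1 = 191.64 × 1 = 191.6 kPa

Δσ_z ≈ 192 kPa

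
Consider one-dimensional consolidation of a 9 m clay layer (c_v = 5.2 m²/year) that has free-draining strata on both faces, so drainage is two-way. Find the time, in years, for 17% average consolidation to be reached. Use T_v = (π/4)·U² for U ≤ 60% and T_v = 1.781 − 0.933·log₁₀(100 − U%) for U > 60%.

Drainage path length: H_d = H/2 = 4.5 m (double drainage).
U ≤ 60%: T_v = (π/4)·U² = (π/4)×0.17² = 0.022698.
t = T_v·H_d²/c_v = 0.022698×4.5²/5.2 = 0.08839 years.

t ≈ 0.0884 years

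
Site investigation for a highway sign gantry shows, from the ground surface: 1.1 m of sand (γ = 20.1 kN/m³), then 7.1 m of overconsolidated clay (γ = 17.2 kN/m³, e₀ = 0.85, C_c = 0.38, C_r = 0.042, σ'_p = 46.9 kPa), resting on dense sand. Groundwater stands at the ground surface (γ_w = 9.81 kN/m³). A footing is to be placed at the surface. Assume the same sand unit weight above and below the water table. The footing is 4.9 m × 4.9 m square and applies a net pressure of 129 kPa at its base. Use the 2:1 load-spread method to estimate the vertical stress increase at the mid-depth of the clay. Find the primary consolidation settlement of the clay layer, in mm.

S_c ≈ 283 mm

Mid-depth of clay below the ground surface: z = 1.1 + 7.1/2 = 4.65 m.
Total vertical stress at mid-clay: σ_v = 20.1×1.1 + 17.2×3.55 = 83.17 kPa.
Pore pressure: u = 9.81×(4.65 − 0) = 45.617 kPa.
Initial effective stress: σ'_0 = σ_v − u = 83.17 − 45.617 = 37.553 kPa.
Stress increase at mid-clay by the 2:1 spreading method:
Δσ = qBL/((B+z)(L+z)) = 129×4.9×4.9/((4.9+4.65)(4.9+4.65)) = 33.961 kPa
Final effective stress: σ'_f = 37.553 + 33.961 = 71.514 kPa.
σ'_f = 71.514 > σ'_p = 46.9 kPa, so the stress path crosses the preconsolidation pressure — recompression up to σ'_p, then virgin compression beyond:
S_c = H/(1+e₀)·[C_r·log₁₀(σ'_p/σ'_0) + C_c·log₁₀(σ'_f/σ'_p)]
    = 7.1/1.85 × [0.042×log₁₀(46.9/37.553) + 0.38×log₁₀(71.514/46.9)]
    = 3.8378 × [0.0040542 + 0.069623] = 0.2828 m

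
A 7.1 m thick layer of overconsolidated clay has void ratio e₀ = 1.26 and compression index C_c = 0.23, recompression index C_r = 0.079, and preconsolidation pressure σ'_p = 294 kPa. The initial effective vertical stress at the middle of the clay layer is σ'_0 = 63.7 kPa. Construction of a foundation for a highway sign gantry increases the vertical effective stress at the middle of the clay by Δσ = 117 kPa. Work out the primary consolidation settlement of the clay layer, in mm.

Final effective stress: σ'_f = 63.7 + 117 = 180.7 kPa.
σ'_f = 180.7 ≤ σ'_p = 294 kPa, so the clay remains overconsolidated and only the recompression index applies:
S_c = C_r·H/(1+e₀)·log₁₀(σ'_f/σ'_0) = 0.079×7.1/2.26×log₁₀(180.7/63.7)
    = 0.24819 × 0.45282 = 0.1124 m

S_c ≈ 112 mm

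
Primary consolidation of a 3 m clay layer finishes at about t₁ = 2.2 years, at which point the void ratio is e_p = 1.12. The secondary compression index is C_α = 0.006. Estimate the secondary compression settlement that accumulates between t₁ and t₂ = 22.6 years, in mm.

Secondary compression: S_s = C_α·H/(1+e_p)·log₁₀(t₂/t₁)
S_s = 0.006×3/(1+1.12)×log₁₀(22.6/2.2)
    = 0.008491 × 1.012 = 0.00859 m

S_s ≈ 8.59 mm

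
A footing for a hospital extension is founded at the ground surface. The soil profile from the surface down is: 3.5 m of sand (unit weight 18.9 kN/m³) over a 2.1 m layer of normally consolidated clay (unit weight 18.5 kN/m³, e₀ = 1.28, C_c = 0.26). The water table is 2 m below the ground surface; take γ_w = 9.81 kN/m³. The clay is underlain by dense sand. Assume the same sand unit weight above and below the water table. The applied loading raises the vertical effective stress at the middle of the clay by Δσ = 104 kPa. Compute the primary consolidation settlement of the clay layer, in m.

S_c ≈ 0.104 m

Mid-depth of clay below the ground surface: z = 3.5 + 2.1/2 = 4.55 m.
Total vertical stress at mid-clay: σ_v = 18.9×3.5 + 18.5×1.05 = 85.575 kPa.
Pore pressure: u = 9.81×(4.55 − 2) = 25.015 kPa.
Initial effective stress: σ'_0 = σ_v − u = 85.575 − 25.015 = 60.56 kPa.
Final effective stress: σ'_f = σ'_0 + Δσ = 60.56 + 104 = 164.56 kPa.
Normally consolidated clay, so the full stress increment lies on the virgin compression line:
S_c = C_c·H/(1+e₀)·log₁₀(σ'_f/σ'_0) = 0.26×2.1/(1+1.28)×log₁₀(164.56/60.56)
    = 0.23947 × 0.43414 = 0.104 m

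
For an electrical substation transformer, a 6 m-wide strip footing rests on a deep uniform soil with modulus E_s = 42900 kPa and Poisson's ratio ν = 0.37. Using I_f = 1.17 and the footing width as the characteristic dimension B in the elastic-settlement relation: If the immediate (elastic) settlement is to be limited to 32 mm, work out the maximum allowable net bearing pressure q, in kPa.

q ≈ 227 kPa

S_e = q·B·(1−ν²)/E_s · I_f  ⇒  q = S_e·E_s / (B·(1−ν²)·I_f).
q = 0.032 × 42900 / (6 × 0.8631 × 1.17) = 226.6 kPa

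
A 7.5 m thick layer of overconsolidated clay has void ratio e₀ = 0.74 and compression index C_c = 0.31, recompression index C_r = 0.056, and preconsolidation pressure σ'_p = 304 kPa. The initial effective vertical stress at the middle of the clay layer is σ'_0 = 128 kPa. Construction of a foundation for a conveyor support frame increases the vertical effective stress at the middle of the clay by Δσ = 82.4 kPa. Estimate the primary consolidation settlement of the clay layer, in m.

Final effective stress: σ'_f = 128 + 82.4 = 210.4 kPa.
σ'_f = 210.4 ≤ σ'_p = 304 kPa, so the clay remains overconsolidated and only the recompression index applies:
S_c = C_r·H/(1+e₀)·log₁₀(σ'_f/σ'_0) = 0.056×7.5/1.74×log₁₀(210.4/128)
    = 0.24138 × 0.21584 = 0.0521 m

S_c ≈ 0.0521 m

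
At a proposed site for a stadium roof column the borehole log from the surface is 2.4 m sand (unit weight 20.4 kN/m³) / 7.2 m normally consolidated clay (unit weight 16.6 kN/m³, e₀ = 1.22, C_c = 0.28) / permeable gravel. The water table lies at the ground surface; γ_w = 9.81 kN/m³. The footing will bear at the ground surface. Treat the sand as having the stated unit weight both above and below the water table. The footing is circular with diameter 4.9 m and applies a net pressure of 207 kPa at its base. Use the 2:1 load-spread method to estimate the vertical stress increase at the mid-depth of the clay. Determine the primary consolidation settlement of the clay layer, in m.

S_c ≈ 0.24 m

Mid-depth of clay below the ground surface: z = 2.4 + 7.2/2 = 6 m.
Total vertical stress at mid-clay: σ_v = 20.4×2.4 + 16.6×3.6 = 108.72 kPa.
Pore pressure: u = 9.81×(6 − 0) = 58.86 kPa.
Initial effective stress: σ'_0 = σ_v − u = 108.72 − 58.86 = 49.86 kPa.
Stress increase at mid-clay by the 2:1 spreading method:
Δσ ≈ qD²/(D+z)² = 207×4.9²/(4.9+6)² = 41.832 kPa
Final effective stress: σ'_f = σ'_0 + Δσ = 49.86 + 41.832 = 91.692 kPa.
Normally consolidated clay, so the full stress increment lies on the virgin compression line:
S_c = C_c·H/(1+e₀)·log₁₀(σ'_f/σ'_0) = 0.28×7.2/(1+1.22)×log₁₀(91.692/49.86)
    = 0.90811 × 0.26458 = 0.2403 m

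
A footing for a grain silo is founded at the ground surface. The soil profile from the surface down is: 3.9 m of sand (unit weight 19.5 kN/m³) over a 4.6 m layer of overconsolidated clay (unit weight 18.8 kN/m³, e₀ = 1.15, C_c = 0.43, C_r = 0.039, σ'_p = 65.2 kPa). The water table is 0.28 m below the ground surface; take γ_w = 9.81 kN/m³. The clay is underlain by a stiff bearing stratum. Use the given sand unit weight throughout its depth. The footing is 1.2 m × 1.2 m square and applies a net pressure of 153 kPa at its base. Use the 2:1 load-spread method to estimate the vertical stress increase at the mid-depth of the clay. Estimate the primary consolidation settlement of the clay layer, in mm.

S_c ≈ 2.52 mm

Mid-depth of clay below the ground surface: z = 3.9 + 4.6/2 = 6.2 m.
Total vertical stress at mid-clay: σ_v = 19.5×3.9 + 18.8×2.3 = 119.29 kPa.
Pore pressure: u = 9.81×(6.2 − 0.28) = 58.075 kPa.
Initial effective stress: σ'_0 = σ_v − u = 119.29 − 58.075 = 61.215 kPa.
Stress increase at mid-clay by the 2:1 spreading method:
Δσ = qBL/((B+z)(L+z)) = 153×1.2×1.2/((1.2+6.2)(1.2+6.2)) = 4.0234 kPa
Final effective stress: σ'_f = 61.215 + 4.0234 = 65.238 kPa.
σ'_f = 65.238 > σ'_p = 65.2 kPa, so the stress path crosses the preconsolidation pressure — recompression up to σ'_p, then virgin compression beyond:
S_c = H/(1+e₀)·[C_r·log₁₀(σ'_p/σ'_0) + C_c·log₁₀(σ'_f/σ'_p)]
    = 4.6/2.15 × [0.039×log₁₀(65.2/61.215) + 0.43×log₁₀(65.238/65.2)]
    = 2.1395 × [0.0010682 + 0.00010881] = 0.002518 m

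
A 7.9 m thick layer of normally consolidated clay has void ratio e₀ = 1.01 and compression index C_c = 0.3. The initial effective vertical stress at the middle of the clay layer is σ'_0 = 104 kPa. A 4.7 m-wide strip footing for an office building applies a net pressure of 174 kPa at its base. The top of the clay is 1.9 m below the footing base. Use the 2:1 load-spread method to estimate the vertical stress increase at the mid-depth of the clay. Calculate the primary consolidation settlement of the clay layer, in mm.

Mid-depth of clay below the footing base: z = 1.9 + 7.9/2 = 5.85 m.
Stress increase at mid-clay by the 2:1 spreading method:
Δσ = qB/(B+z) = 174×4.7/(4.7+5.85) = 77.517 kPa
Final effective stress: σ'_f = σ'_0 + Δσ = 104 + 77.517 = 181.52 kPa.
Normally consolidated clay, so the full stress increment lies on the virgin compression line:
S_c = C_c·H/(1+e₀)·log₁₀(σ'_f/σ'_0) = 0.3×7.9/(1+1.01)×log₁₀(181.52/104)
    = 1.1791 × 0.24189 = 0.2852 m

S_c ≈ 285 mm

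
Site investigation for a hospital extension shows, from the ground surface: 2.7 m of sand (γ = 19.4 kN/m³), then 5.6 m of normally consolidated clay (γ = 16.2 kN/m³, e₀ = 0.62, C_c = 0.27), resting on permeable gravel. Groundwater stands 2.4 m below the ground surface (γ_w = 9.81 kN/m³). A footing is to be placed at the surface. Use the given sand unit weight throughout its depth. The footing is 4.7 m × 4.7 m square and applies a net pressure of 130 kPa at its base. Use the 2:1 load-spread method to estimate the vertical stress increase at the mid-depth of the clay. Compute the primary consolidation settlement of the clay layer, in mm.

Mid-depth of clay below the ground surface: z = 2.7 + 5.6/2 = 5.5 m.
Total vertical stress at mid-clay: σ_v = 19.4×2.7 + 16.2×2.8 = 97.74 kPa.
Pore pressure: u = 9.81×(5.5 − 2.4) = 30.411 kPa.
Initial effective stress: σ'_0 = σ_v − u = 97.74 − 30.411 = 67.329 kPa.
Stress increase at mid-clay by the 2:1 spreading method:
Δσ = qBL/((B+z)(L+z)) = 130×4.7×4.7/((4.7+5.5)(4.7+5.5)) = 27.602 kPa
Final effective stress: σ'_f = σ'_0 + Δσ = 67.329 + 27.602 = 94.931 kPa.
Normally consolidated clay, so the full stress increment lies on the virgin compression line:
S_c = C_c·H/(1+e₀)·log₁₀(σ'_f/σ'_0) = 0.27×5.6/(1+0.62)×log₁₀(94.931/67.329)
    = 0.93333 × 0.14921 = 0.1393 m

S_c ≈ 139 mm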